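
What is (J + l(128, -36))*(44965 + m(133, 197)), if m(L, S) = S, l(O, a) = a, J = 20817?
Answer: 938511522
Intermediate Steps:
(J + l(128, -36))*(44965 + m(133, 197)) = (20817 - 36)*(44965 + 197) = 20781*45162 = 938511522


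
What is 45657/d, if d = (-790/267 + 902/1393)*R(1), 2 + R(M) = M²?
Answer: 893750193/45244 ≈ 19754.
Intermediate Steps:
R(M) = -2 + M²
d = 859636/371931 (d = (-790/267 + 902/1393)*(-2 + 1²) = (-790*1/267 + 902*(1/1393))*(-2 + 1) = (-790/267 + 902/1393)*(-1) = -859636/371931*(-1) = 859636/371931 ≈ 2.3113)
45657/d = 45657/(859636/371931) = 45657*(371931/859636) = 893750193/45244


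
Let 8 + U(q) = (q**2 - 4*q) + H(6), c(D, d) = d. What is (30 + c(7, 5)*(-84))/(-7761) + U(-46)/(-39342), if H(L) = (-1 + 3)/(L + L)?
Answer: -376327/46974348 ≈ -0.0080113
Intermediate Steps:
H(L) = 1/L (H(L) = 2/((2*L)) = 2*(1/(2*L)) = 1/L)
U(q) = -47/6 + q**2 - 4*q (U(q) = -8 + ((q**2 - 4*q) + 1/6) = -8 + (1/6 + q**2 - 4*q) = -47/6 + q**2 - 4*q)
(30 + c(7, 5)*(-84))/(-7761) + U(-46)/(-39342) = (30 + 5*(-84))/(-7761) + (-47/6 + (-46)**2 - 4*(-46))/(-39342) = (30 - 420)*(-1/7761) + (-47/6 + 2116 + 184)*(-1/39342) = -390*(-1/7761) + (13753/6)*(-1/39342) = 10/199 - 13753/236052 = -376327/46974348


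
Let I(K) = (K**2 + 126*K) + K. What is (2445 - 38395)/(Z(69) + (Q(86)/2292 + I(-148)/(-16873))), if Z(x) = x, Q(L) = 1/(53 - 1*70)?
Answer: -23634952613400/45242213483 ≈ -522.41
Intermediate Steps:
I(K) = K**2 + 127*K
Q(L) = -1/17 (Q(L) = 1/(53 - 70) = 1/(-17) = -1/17)
(2445 - 38395)/(Z(69) + (Q(86)/2292 + I(-148)/(-16873))) = (2445 - 38395)/(69 + (-1/17/2292 - 148*(127 - 148)/(-16873))) = -35950/(69 + (-1/17*1/2292 - 148*(-21)*(-1/16873))) = -35950/(69 + (-1/38964 + 3108*(-1/16873))) = -35950/(69 + (-1/38964 - 3108/16873)) = -35950/(69 - 121116985/657439572) = -35950/45242213483/657439572 = -35950*657439572/45242213483 = -23634952613400/45242213483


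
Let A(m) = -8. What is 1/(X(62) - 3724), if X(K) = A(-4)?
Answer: -1/3732 ≈ -0.00026795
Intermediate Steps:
X(K) = -8
1/(X(62) - 3724) = 1/(-8 - 3724) = 1/(-3732) = -1/3732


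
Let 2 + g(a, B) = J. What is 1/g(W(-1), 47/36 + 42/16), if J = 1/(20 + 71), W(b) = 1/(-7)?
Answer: -91/181 ≈ -0.50276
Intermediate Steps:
W(b) = -⅐
J = 1/91 ≈ 0.010989
g(a, B) = -181/91 (g(a, B) = -2 + 1/91 = -181/91)
1/g(W(-1), 47/36 + 42/16) = 1/(-181/91) = -91/181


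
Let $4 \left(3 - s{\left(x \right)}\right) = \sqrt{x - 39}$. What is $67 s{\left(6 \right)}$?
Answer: $201 - \frac{67 i \sqrt{33}}{4} \approx 201.0 - 96.221 i$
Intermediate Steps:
$s{\left(x \right)} = 3 - \frac{\sqrt{-39 + x}}{4}$ ($s{\left(x \right)} = 3 - \frac{\sqrt{x - 39}}{4} = 3 - \frac{\sqrt{-39 + x}}{4}$)
$67 s{\left(6 \right)} = 67 \left(3 - \frac{\sqrt{-39 + 6}}{4}\right) = 67 \left(3 - \frac{\sqrt{-33}}{4}\right) = 67 \left(3 - \frac{i \sqrt{33}}{4}\right) = 201 - \frac{67 i \sqrt{33}}{4}$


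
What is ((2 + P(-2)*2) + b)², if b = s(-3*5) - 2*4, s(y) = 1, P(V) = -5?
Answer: 225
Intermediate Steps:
b = -7 (b = 1 - 2*4 = 1 - 8 = -7)
((2 + P(-2)*2) + b)² = ((2 - 5*2) - 7)² = ((2 - 10) - 7)² = (-8 - 7)² = (-15)² = 225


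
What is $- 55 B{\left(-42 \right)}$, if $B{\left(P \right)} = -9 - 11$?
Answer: $1100$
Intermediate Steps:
$B{\left(P \right)} = -20$
$- 55 B{\left(-42 \right)} = \left(-55\right) \left(-20\right) = 1100$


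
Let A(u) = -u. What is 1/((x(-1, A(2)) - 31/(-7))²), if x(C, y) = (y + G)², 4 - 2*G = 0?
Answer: 49/961 ≈ 0.050989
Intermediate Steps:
G = 2 (G = 2 - ½*0 = 2 + 0 = 2)
x(C, y) = (2 + y)² (x(C, y) = (y + 2)² = (2 + y)²)
1/((x(-1, A(2)) - 31/(-7))²) = 1/(((2 - 1*2)² - 31/(-7))²) = 1/(((2 - 2)² - 31*(-⅐))²) = 1/((0² + 31/7)²) = 1/((0 + 31/7)²) = 1/((31/7)²) = 1/(961/49) = 49/961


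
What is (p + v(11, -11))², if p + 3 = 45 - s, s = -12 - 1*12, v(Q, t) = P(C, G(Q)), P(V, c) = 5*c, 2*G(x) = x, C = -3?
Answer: 34969/4 ≈ 8742.3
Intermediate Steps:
G(x) = x/2
v(Q, t) = 5*Q/2 (v(Q, t) = 5*(Q/2) = 5*Q/2)
s = -24 (s = -12 - 12 = -24)
p = 66 (p = -3 + (45 - 1*(-24)) = -3 + (45 + 24) = -3 + 69 = 66)
(p + v(11, -11))² = (66 + (5/2)*11)² = (66 + 55/2)² = (187/2)² = 34969/4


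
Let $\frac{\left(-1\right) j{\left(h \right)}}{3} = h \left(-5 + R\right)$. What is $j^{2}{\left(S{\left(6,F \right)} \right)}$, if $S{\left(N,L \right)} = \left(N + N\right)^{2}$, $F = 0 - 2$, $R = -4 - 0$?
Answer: $15116544$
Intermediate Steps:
$R = -4$ ($R = -4 + 0 = -4$)
$F = -2$ ($F = 0 - 2 = -2$)
$S{\left(N,L \right)} = 4 N^{2}$ ($S{\left(N,L \right)} = \left(2 N\right)^{2} = 4 N^{2}$)
$j{\left(h \right)} = 27 h$ ($j{\left(h \right)} = - 3 h \left(-5 - 4\right) = - 3 h \left(-9\right) = - 3 \left(- 9 h\right) = 27 h$)
$j^{2}{\left(S{\left(6,F \right)} \right)} = \left(27 \cdot 4 \cdot 6^{2}\right)^{2} = \left(27 \cdot 4 \cdot 36\right)^{2} = \left(27 \cdot 144\right)^{2} = 3888^{2} = 15116544$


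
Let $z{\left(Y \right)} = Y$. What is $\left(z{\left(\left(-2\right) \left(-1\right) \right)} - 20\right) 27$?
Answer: $-486$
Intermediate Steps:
$\left(z{\left(\left(-2\right) \left(-1\right) \right)} - 20\right) 27 = \left(\left(-2\right) \left(-1\right) - 20\right) 27 = \left(2 - 20\right) 27 = \left(-18\right) 27 = -486$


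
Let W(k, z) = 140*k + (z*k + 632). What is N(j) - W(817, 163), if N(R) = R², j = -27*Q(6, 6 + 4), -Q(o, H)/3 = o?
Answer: -11987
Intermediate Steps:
Q(o, H) = -3*o
j = 486 (j = -(-81)*6 = -27*(-18) = 486)
W(k, z) = 632 + 140*k + k*z (W(k, z) = 140*k + (k*z + 632) = 140*k + (632 + k*z) = 632 + 140*k + k*z)
N(j) - W(817, 163) = 486² - (632 + 140*817 + 817*163) = 236196 - (632 + 114380 + 133171) = 236196 - 1*248183 = 236196 - 248183 = -11987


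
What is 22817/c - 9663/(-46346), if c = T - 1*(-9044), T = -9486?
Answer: -263301409/5121233 ≈ -51.414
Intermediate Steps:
c = -442 (c = -9486 - 1*(-9044) = -9486 + 9044 = -442)
22817/c - 9663/(-46346) = 22817/(-442) - 9663/(-46346) = 22817*(-1/442) - 9663*(-1/46346) = -22817/442 + 9663/46346 = -263301409/5121233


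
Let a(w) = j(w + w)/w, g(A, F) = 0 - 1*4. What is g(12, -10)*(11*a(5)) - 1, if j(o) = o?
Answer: -89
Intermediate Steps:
g(A, F) = -4 (g(A, F) = 0 - 4 = -4)
a(w) = 2 (a(w) = (w + w)/w = (2*w)/w = 2)
g(12, -10)*(11*a(5)) - 1 = -44*2 - 1 = -4*22 - 1 = -88 - 1 = -89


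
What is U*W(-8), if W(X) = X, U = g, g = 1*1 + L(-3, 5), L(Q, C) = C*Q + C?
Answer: 72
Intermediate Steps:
L(Q, C) = C + C*Q
g = -9 (g = 1*1 + 5*(1 - 3) = 1 + 5*(-2) = 1 - 10 = -9)
U = -9
U*W(-8) = -9*(-8) = 72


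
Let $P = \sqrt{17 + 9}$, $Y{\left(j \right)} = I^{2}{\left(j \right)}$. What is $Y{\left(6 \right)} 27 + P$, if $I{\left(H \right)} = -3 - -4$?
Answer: $27 + \sqrt{26} \approx 32.099$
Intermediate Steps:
$I{\left(H \right)} = 1$ ($I{\left(H \right)} = -3 + 4 = 1$)
$Y{\left(j \right)} = 1$ ($Y{\left(j \right)} = 1^{2} = 1$)
$P = \sqrt{26} \approx 5.099$
$Y{\left(6 \right)} 27 + P = 1 \cdot 27 + \sqrt{26} = 27 + \sqrt{26}$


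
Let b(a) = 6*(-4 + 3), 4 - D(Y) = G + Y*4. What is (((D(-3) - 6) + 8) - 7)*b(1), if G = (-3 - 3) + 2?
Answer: -90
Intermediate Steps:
G = -4 (G = -6 + 2 = -4)
D(Y) = 8 - 4*Y (D(Y) = 4 - (-4 + Y*4) = 4 - (-4 + 4*Y) = 4 + (4 - 4*Y) = 8 - 4*Y)
b(a) = -6 (b(a) = 6*(-1) = -6)
(((D(-3) - 6) + 8) - 7)*b(1) = ((((8 - 4*(-3)) - 6) + 8) - 7)*(-6) = ((((8 + 12) - 6) + 8) - 7)*(-6) = (((20 - 6) + 8) - 7)*(-6) = ((14 + 8) - 7)*(-6) = (22 - 7)*(-6) = 15*(-6) = -90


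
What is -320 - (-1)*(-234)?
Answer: -554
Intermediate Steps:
-320 - (-1)*(-234) = -320 - 1*234 = -320 - 234 = -554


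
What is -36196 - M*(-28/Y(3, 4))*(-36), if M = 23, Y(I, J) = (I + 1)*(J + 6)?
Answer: -183878/5 ≈ -36776.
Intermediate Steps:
Y(I, J) = (1 + I)*(6 + J)
-36196 - M*(-28/Y(3, 4))*(-36) = -36196 - 23*(-28/(6 + 4 + 6*3 + 3*4))*(-36) = -36196 - 23*(-28/(6 + 4 + 18 + 12))*(-36) = -36196 - 23*(-28/40)*(-36) = -36196 - 23*(-28*1/40)*(-36) = -36196 - 23*(-7/10)*(-36) = -36196 - (-161)*(-36)/10 = -36196 - 1*2898/5 = -36196 - 2898/5 = -183878/5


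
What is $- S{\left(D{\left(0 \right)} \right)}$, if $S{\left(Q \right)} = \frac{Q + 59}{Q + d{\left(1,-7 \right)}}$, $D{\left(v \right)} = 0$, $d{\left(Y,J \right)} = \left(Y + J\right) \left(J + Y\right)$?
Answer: $- \frac{59}{36} \approx -1.6389$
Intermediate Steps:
$d{\left(Y,J \right)} = \left(J + Y\right)^{2}$ ($d{\left(Y,J \right)} = \left(J + Y\right) \left(J + Y\right) = \left(J + Y\right)^{2}$)
$S{\left(Q \right)} = \frac{59 + Q}{36 + Q}$ ($S{\left(Q \right)} = \frac{Q + 59}{Q + \left(-7 + 1\right)^{2}} = \frac{59 + Q}{Q + \left(-6\right)^{2}} = \frac{59 + Q}{Q + 36} = \frac{59 + Q}{36 + Q}$)
$- S{\left(D{\left(0 \right)} \right)} = - \frac{59 + 0}{36 + 0} = - \frac{59}{36}$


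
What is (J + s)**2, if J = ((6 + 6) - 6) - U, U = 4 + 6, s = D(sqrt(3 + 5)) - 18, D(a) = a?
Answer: 492 - 88*sqrt(2) ≈ 367.55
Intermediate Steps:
s = -18 + 2*sqrt(2) (s = sqrt(3 + 5) - 18 = sqrt(8) - 18 = 2*sqrt(2) - 18 = -18 + 2*sqrt(2) ≈ -15.172)
U = 10
J = -4 (J = ((6 + 6) - 6) - 1*10 = (12 - 6) - 10 = 6 - 10 = -4)
(J + s)**2 = (-4 + (-18 + 2*sqrt(2)))**2 = (-22 + 2*sqrt(2))**2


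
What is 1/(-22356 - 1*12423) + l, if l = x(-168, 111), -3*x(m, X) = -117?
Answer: 1356380/34779 ≈ 39.000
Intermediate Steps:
x(m, X) = 39 (x(m, X) = -⅓*(-117) = 39)
l = 39
1/(-22356 - 1*12423) + l = 1/(-22356 - 1*12423) + 39 = 1/(-22356 - 12423) + 39 = 1/(-34779) + 39 = -1/34779 + 39 = 1356380/34779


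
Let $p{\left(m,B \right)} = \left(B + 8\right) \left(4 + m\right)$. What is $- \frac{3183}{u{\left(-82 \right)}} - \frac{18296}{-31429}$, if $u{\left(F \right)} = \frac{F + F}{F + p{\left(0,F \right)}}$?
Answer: $- \frac{18905777551}{2577178} \approx -7335.8$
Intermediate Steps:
$p{\left(m,B \right)} = \left(4 + m\right) \left(8 + B\right)$ ($p{\left(m,B \right)} = \left(8 + B\right) \left(4 + m\right) = \left(4 + m\right) \left(8 + B\right)$)
$u{\left(F \right)} = \frac{2 F}{32 + 5 F}$ ($u{\left(F \right)} = \frac{F + F}{F + \left(32 + 4 F + 8 \cdot 0 + F 0\right)} = \frac{2 F}{F + \left(32 + 4 F + 0 + 0\right)} = \frac{2 F}{F + \left(32 + 4 F\right)} = \frac{2 F}{32 + 5 F}$)
$- \frac{3183}{u{\left(-82 \right)}} - \frac{18296}{-31429} = - \frac{3183}{2 \left(-82\right) \frac{1}{32 + 5 \left(-82\right)}} - \frac{18296}{-31429} = - \frac{3183}{2 \left(-82\right) \frac{1}{32 - 410}} - - \frac{18296}{31429} = - \frac{3183}{2 \left(-82\right) \frac{1}{-378}} + \frac{18296}{31429} = - \frac{3183}{2 \left(-82\right) \left(- \frac{1}{378}\right)} + \frac{18296}{31429} = - \frac{3183}{\frac{82}{189}} + \frac{18296}{31429} = \left(-3183\right) \frac{189}{82} + \frac{18296}{31429} = - \frac{601587}{82} + \frac{18296}{31429} = - \frac{18905777551}{2577178}$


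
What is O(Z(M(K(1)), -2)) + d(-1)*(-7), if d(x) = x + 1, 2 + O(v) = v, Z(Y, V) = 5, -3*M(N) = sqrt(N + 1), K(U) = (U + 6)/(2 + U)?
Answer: 3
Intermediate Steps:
K(U) = (6 + U)/(2 + U)
M(N) = -sqrt(1 + N)/3 (M(N) = -sqrt(N + 1)/3 = -sqrt(1 + N)/3)
O(v) = -2 + v
d(x) = 1 + x
O(Z(M(K(1)), -2)) + d(-1)*(-7) = (-2 + 5) + (1 - 1)*(-7) = 3 + 0*(-7) = 3 + 0 = 3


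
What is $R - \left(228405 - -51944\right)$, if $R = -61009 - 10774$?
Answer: $-352132$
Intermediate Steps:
$R = -71783$ ($R = -61009 - 10774 = -71783$)
$R - \left(228405 - -51944\right) = -71783 - \left(228405 - -51944\right) = -71783 - \left(228405 + 51944\right) = -71783 - 280349 = -352132$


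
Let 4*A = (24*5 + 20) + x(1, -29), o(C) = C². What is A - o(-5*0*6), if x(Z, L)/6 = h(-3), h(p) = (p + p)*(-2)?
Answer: 53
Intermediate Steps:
h(p) = -4*p (h(p) = (2*p)*(-2) = -4*p)
x(Z, L) = 72 (x(Z, L) = 6*(-4*(-3)) = 6*12 = 72)
A = 53 (A = ((24*5 + 20) + 72)/4 = ((120 + 20) + 72)/4 = (140 + 72)/4 = (¼)*212 = 53)
A - o(-5*0*6) = 53 - (-5*0*6)² = 53 - (0*6)² = 53 - 1*0² = 53 - 1*0 = 53 + 0 = 53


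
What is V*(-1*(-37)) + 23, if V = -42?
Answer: -1531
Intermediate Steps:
V*(-1*(-37)) + 23 = -(-42)*(-37) + 23 = -42*37 + 23 = -1554 + 23 = -1531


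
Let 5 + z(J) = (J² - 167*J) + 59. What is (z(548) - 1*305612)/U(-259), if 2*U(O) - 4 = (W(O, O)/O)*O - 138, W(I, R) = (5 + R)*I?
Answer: -48385/16413 ≈ -2.9480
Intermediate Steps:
W(I, R) = I*(5 + R)
z(J) = 54 + J² - 167*J (z(J) = -5 + ((J² - 167*J) + 59) = -5 + (59 + J² - 167*J) = 54 + J² - 167*J)
U(O) = -67 + O*(5 + O)/2 (U(O) = 2 + (((O*(5 + O))/O)*O - 138)/2 = 2 + ((5 + O)*O - 138)/2 = 2 + (O*(5 + O) - 138)/2 = 2 + (-138 + O*(5 + O))/2 = 2 + (-69 + O*(5 + O)/2) = -67 + O*(5 + O)/2)
(z(548) - 1*305612)/U(-259) = ((54 + 548² - 167*548) - 1*305612)/(-67 + (½)*(-259)*(5 - 259)) = ((54 + 300304 - 91516) - 305612)/(-67 + (½)*(-259)*(-254)) = (208842 - 305612)/(-67 + 32893) = -96770/32826 = -96770*1/32826 = -48385/16413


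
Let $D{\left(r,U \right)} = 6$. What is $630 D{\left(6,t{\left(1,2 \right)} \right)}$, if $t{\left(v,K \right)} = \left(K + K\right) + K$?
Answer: $3780$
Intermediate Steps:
$t{\left(v,K \right)} = 3 K$ ($t{\left(v,K \right)} = 2 K + K = 3 K$)
$630 D{\left(6,t{\left(1,2 \right)} \right)} = 630 \cdot 6 = 3780$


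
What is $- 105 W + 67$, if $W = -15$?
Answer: $1642$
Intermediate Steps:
$- 105 W + 67 = \left(-105\right) \left(-15\right) + 67 = 1575 + 67 = 1642$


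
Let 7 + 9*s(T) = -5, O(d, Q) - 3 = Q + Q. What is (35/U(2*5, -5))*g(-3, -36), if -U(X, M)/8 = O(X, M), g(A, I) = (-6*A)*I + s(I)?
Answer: -2435/6 ≈ -405.83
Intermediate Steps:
O(d, Q) = 3 + 2*Q (O(d, Q) = 3 + (Q + Q) = 3 + 2*Q)
s(T) = -4/3 (s(T) = -7/9 + (⅑)*(-5) = -7/9 - 5/9 = -4/3)
g(A, I) = -4/3 - 6*A*I (g(A, I) = (-6*A)*I - 4/3 = -6*A*I - 4/3 = -4/3 - 6*A*I)
U(X, M) = -24 - 16*M (U(X, M) = -8*(3 + 2*M) = -24 - 16*M)
(35/U(2*5, -5))*g(-3, -36) = (35/(-24 - 16*(-5)))*(-4/3 - 6*(-3)*(-36)) = (35/(-24 + 80))*(-4/3 - 648) = (35/56)*(-1948/3) = (35*(1/56))*(-1948/3) = (5/8)*(-1948/3) = -2435/6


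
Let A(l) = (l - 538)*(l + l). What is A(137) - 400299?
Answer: -510173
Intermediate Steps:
A(l) = 2*l*(-538 + l) (A(l) = (-538 + l)*(2*l) = 2*l*(-538 + l))
A(137) - 400299 = 2*137*(-538 + 137) - 400299 = 2*137*(-401) - 400299 = -109874 - 400299 = -510173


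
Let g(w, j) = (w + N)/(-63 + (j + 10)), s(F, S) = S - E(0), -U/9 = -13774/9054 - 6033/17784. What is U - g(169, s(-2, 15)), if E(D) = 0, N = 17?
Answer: 21508327/993928 ≈ 21.640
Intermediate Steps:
U = 16643311/993928 (U = -9*(-13774/9054 - 6033/17784) = -9*(-13774*1/9054 - 6033*1/17784) = -9*(-6887/4527 - 2011/5928) = -9*(-16643311/8945352) = 16643311/993928 ≈ 16.745)
s(F, S) = S (s(F, S) = S - 1*0 = S + 0 = S)
g(w, j) = (17 + w)/(-53 + j) (g(w, j) = (w + 17)/(-63 + (j + 10)) = (17 + w)/(-63 + (10 + j)) = (17 + w)/(-53 + j))
U - g(169, s(-2, 15)) = 16643311/993928 - (17 + 169)/(-53 + 15) = 16643311/993928 - 186/(-38) = 16643311/993928 - (-1)*186/38 = 16643311/993928 - 1*(-93/19) = 16643311/993928 + 93/19 = 21508327/993928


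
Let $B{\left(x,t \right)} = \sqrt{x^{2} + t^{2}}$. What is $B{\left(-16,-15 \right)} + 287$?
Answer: $287 + \sqrt{481} \approx 308.93$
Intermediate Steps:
$B{\left(x,t \right)} = \sqrt{t^{2} + x^{2}}$
$B{\left(-16,-15 \right)} + 287 = \sqrt{\left(-15\right)^{2} + \left(-16\right)^{2}} + 287 = \sqrt{225 + 256} + 287 = \sqrt{481} + 287 = 287 + \sqrt{481}$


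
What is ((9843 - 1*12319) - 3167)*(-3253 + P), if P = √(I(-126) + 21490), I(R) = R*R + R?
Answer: 18356679 - 79002*√190 ≈ 1.7268e+7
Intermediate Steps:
I(R) = R + R² (I(R) = R² + R = R + R²)
P = 14*√190 (P = √(-126*(1 - 126) + 21490) = √(-126*(-125) + 21490) = √(15750 + 21490) = √37240 = 14*√190 ≈ 192.98)
((9843 - 1*12319) - 3167)*(-3253 + P) = ((9843 - 1*12319) - 3167)*(-3253 + 14*√190) = ((9843 - 12319) - 3167)*(-3253 + 14*√190) = (-2476 - 3167)*(-3253 + 14*√190) = -5643*(-3253 + 14*√190) = 18356679 - 79002*√190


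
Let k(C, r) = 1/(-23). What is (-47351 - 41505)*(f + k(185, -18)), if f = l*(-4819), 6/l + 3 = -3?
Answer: -9848443616/23 ≈ -4.2819e+8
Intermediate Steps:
l = -1 (l = 6/(-3 - 3) = 6/(-6) = 6*(-⅙) = -1)
k(C, r) = -1/23
f = 4819 (f = -1*(-4819) = 4819)
(-47351 - 41505)*(f + k(185, -18)) = (-47351 - 41505)*(4819 - 1/23) = -88856*110836/23 = -9848443616/23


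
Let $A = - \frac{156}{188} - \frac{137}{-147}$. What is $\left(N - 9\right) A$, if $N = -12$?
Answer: $- \frac{706}{329} \approx -2.1459$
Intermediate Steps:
$A = \frac{706}{6909}$ ($A = \left(-156\right) \frac{1}{188} - - \frac{137}{147} = - \frac{39}{47} + \frac{137}{147} = \frac{706}{6909} \approx 0.10219$)
$\left(N - 9\right) A = \left(-12 - 9\right) \frac{706}{6909} = \left(-21\right) \frac{706}{6909} = - \frac{706}{329}$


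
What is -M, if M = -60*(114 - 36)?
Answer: 4680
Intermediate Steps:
M = -4680 (M = -60*78 = -4680)
-M = -1*(-4680) = 4680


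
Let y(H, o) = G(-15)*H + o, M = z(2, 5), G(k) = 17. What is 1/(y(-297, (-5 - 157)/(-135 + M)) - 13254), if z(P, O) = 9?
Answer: -7/128112 ≈ -5.4640e-5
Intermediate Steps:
M = 9
y(H, o) = o + 17*H (y(H, o) = 17*H + o = o + 17*H)
1/(y(-297, (-5 - 157)/(-135 + M)) - 13254) = 1/(((-5 - 157)/(-135 + 9) + 17*(-297)) - 13254) = 1/((-162/(-126) - 5049) - 13254) = 1/((-162*(-1/126) - 5049) - 13254) = 1/((9/7 - 5049) - 13254) = 1/(-35334/7 - 13254) = 1/(-128112/7) = -7/128112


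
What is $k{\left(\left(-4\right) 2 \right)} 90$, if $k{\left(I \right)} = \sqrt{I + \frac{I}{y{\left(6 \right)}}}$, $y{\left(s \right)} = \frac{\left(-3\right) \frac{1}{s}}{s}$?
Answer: $180 \sqrt{22} \approx 844.27$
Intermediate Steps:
$y{\left(s \right)} = - \frac{3}{s^{2}}$
$k{\left(I \right)} = \sqrt{11} \sqrt{- I}$ ($k{\left(I \right)} = \sqrt{I + \frac{I}{\left(-3\right) \frac{1}{36}}} = \sqrt{I + \frac{I}{- \frac{1}{12}}} = \sqrt{I + I \left(-12\right)} = \sqrt{I - 12 I} = \sqrt{- 11 I} = \sqrt{11} \sqrt{- I}$)
$k{\left(\left(-4\right) 2 \right)} 90 = \sqrt{11} \sqrt{- \left(-4\right) 2} \cdot 90 = \sqrt{11} \sqrt{\left(-1\right) \left(-8\right)} 90 = \sqrt{11} \sqrt{8} \cdot 90 = \sqrt{11} \cdot 2 \sqrt{2} \cdot 90 = 2 \sqrt{22} \cdot 90 = 180 \sqrt{22}$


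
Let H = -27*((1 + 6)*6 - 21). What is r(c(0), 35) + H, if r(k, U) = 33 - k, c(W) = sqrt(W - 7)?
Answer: -534 - I*sqrt(7) ≈ -534.0 - 2.6458*I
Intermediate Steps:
c(W) = sqrt(-7 + W)
H = -567 (H = -27*(7*6 - 21) = -27*(42 - 21) = -27*21 = -567)
r(c(0), 35) + H = (33 - sqrt(-7 + 0)) - 567 = (33 - sqrt(-7)) - 567 = (33 - I*sqrt(7)) - 567 = -534 - I*sqrt(7)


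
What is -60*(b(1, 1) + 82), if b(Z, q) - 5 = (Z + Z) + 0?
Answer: -5340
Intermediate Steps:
b(Z, q) = 5 + 2*Z (b(Z, q) = 5 + ((Z + Z) + 0) = 5 + (2*Z + 0) = 5 + 2*Z)
-60*(b(1, 1) + 82) = -60*((5 + 2*1) + 82) = -60*((5 + 2) + 82) = -60*(7 + 82) = -60*89 = -5340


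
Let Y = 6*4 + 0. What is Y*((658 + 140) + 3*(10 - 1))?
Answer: 19800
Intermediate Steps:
Y = 24 (Y = 24 + 0 = 24)
Y*((658 + 140) + 3*(10 - 1)) = 24*((658 + 140) + 3*(10 - 1)) = 24*(798 + 3*9) = 24*(798 + 27) = 24*825 = 19800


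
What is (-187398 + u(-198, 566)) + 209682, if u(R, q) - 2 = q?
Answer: 22852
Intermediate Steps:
u(R, q) = 2 + q
(-187398 + u(-198, 566)) + 209682 = (-187398 + (2 + 566)) + 209682 = (-187398 + 568) + 209682 = -186830 + 209682 = 22852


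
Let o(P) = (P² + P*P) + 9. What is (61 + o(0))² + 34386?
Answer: 39286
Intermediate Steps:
o(P) = 9 + 2*P² (o(P) = (P² + P²) + 9 = 2*P² + 9 = 9 + 2*P²)
(61 + o(0))² + 34386 = (61 + (9 + 2*0²))² + 34386 = (61 + (9 + 2*0))² + 34386 = (61 + (9 + 0))² + 34386 = (61 + 9)² + 34386 = 70² + 34386 = 4900 + 34386 = 39286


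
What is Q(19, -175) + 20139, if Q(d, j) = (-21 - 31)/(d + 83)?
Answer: 1027063/51 ≈ 20139.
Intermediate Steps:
Q(d, j) = -52/(83 + d)
Q(19, -175) + 20139 = -52/(83 + 19) + 20139 = -52/102 + 20139 = -52*1/102 + 20139 = -26/51 + 20139 = 1027063/51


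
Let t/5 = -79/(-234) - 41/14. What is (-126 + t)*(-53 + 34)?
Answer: 2162276/819 ≈ 2640.1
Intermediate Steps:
t = -10610/819 (t = 5*(-79/(-234) - 41/14) = 5*(-79*(-1/234) - 41*1/14) = 5*(79/234 - 41/14) = 5*(-2122/819) = -10610/819 ≈ -12.955)
(-126 + t)*(-53 + 34) = (-126 - 10610/819)*(-53 + 34) = -113804/819*(-19) = 2162276/819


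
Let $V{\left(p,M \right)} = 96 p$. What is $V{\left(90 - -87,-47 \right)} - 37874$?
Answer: $-20882$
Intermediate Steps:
$V{\left(90 - -87,-47 \right)} - 37874 = 96 \left(90 - -87\right) - 37874 = 96 \left(90 + 87\right) - 37874 = 96 \cdot 177 - 37874 = 16992 - 37874 = -20882$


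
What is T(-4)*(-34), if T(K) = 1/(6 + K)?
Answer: -17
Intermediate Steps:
T(-4)*(-34) = -34/(6 - 4) = -34/2 = (1/2)*(-34) = -17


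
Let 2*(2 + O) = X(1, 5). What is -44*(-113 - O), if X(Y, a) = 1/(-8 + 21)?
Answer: 63514/13 ≈ 4885.7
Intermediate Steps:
X(Y, a) = 1/13
O = -51/26 (O = -2 + (½)*(1/13) = -2 + 1/26 = -51/26 ≈ -1.9615)
-44*(-113 - O) = -44*(-113 - 1*(-51/26)) = -44*(-113 + 51/26) = -44*(-2887/26) = 63514/13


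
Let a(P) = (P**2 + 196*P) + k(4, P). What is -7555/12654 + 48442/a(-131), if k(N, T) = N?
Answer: -225761891/35899398 ≈ -6.2887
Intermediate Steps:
a(P) = 4 + P**2 + 196*P (a(P) = (P**2 + 196*P) + 4 = 4 + P**2 + 196*P)
-7555/12654 + 48442/a(-131) = -7555/12654 + 48442/(4 + (-131)**2 + 196*(-131)) = -7555*1/12654 + 48442/(4 + 17161 - 25676) = -7555/12654 + 48442/(-8511) = -7555/12654 + 48442*(-1/8511) = -7555/12654 - 48442/8511 = -225761891/35899398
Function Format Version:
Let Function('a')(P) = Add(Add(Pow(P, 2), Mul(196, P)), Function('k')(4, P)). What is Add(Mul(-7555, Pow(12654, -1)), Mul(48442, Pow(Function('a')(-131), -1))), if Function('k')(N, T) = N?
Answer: Rational(-225761891, 35899398) ≈ -6.2887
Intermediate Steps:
Function('a')(P) = Add(4, Pow(P, 2), Mul(196, P)) (Function('a')(P) = Add(Add(Pow(P, 2), Mul(196, P)), 4) = Add(4, Pow(P, 2), Mul(196, P)))
Add(Mul(-7555, Pow(12654, -1)), Mul(48442, Pow(Function('a')(-131), -1))) = Add(Mul(-7555, Pow(12654, -1)), Mul(48442, Pow(Add(4, Pow(-131, 2), Mul(196, -131)), -1))) = Add(Mul(-7555, Rational(1, 12654)), Mul(48442, Pow(Add(4, 17161, -25676), -1))) = Add(Rational(-7555, 12654), Mul(48442, Pow(-8511, -1))) = Add(Rational(-7555, 12654), Mul(48442, Rational(-1, 8511))) = Add(Rational(-7555, 12654), Rational(-48442, 8511)) = Rational(-225761891, 35899398)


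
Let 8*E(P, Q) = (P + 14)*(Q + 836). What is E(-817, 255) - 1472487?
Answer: -12655969/8 ≈ -1.5820e+6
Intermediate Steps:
E(P, Q) = (14 + P)*(836 + Q)/8 (E(P, Q) = ((P + 14)*(Q + 836))/8 = ((14 + P)*(836 + Q))/8 = (14 + P)*(836 + Q)/8)
E(-817, 255) - 1472487 = (1463 + (7/4)*255 + (209/2)*(-817) + (⅛)*(-817)*255) - 1472487 = (1463 + 1785/4 - 170753/2 - 208335/8) - 1472487 = -876073/8 - 1472487 = -12655969/8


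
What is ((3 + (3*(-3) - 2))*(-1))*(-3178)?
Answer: -25424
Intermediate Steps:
((3 + (3*(-3) - 2))*(-1))*(-3178) = ((3 + (-9 - 2))*(-1))*(-3178) = ((3 - 11)*(-1))*(-3178) = -8*(-1)*(-3178) = 8*(-3178) = -25424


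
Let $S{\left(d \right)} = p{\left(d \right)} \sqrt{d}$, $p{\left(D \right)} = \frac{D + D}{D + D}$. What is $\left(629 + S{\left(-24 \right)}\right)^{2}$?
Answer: $395617 + 2516 i \sqrt{6} \approx 3.9562 \cdot 10^{5} + 6162.9 i$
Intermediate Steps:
$p{\left(D \right)} = 1$ ($p{\left(D \right)} = \frac{2 D}{2 D} = 2 D \frac{1}{2 D} = 1$)
$S{\left(d \right)} = \sqrt{d}$ ($S{\left(d \right)} = 1 \sqrt{d} = \sqrt{d}$)
$\left(629 + S{\left(-24 \right)}\right)^{2} = \left(629 + \sqrt{-24}\right)^{2} = \left(629 + 2 i \sqrt{6}\right)^{2}$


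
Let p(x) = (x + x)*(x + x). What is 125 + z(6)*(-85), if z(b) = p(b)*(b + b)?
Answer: -146755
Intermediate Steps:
p(x) = 4*x² (p(x) = (2*x)*(2*x) = 4*x²)
z(b) = 8*b³ (z(b) = (4*b²)*(b + b) = (4*b²)*(2*b) = 8*b³)
125 + z(6)*(-85) = 125 + (8*6³)*(-85) = 125 + (8*216)*(-85) = 125 + 1728*(-85) = 125 - 146880 = -146755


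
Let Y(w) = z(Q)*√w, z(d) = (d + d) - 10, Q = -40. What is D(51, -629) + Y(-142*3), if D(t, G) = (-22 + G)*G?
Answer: 409479 - 90*I*√426 ≈ 4.0948e+5 - 1857.6*I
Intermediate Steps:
D(t, G) = G*(-22 + G)
z(d) = -10 + 2*d (z(d) = 2*d - 10 = -10 + 2*d)
Y(w) = -90*√w (Y(w) = (-10 + 2*(-40))*√w = (-10 - 80)*√w = -90*√w)
D(51, -629) + Y(-142*3) = -629*(-22 - 629) - 90*I*√426 = -629*(-651) - 90*I*√426 = 409479 - 90*I*√426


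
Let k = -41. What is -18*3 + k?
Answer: -95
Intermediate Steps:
-18*3 + k = -18*3 - 41 = -54 - 41 = -95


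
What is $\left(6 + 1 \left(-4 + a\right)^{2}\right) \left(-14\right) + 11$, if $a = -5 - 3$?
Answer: $-2089$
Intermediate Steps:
$a = -8$
$\left(6 + 1 \left(-4 + a\right)^{2}\right) \left(-14\right) + 11 = \left(6 + 1 \left(-4 - 8\right)^{2}\right) \left(-14\right) + 11 = \left(6 + 1 \left(-12\right)^{2}\right) \left(-14\right) + 11 = \left(6 + 1 \cdot 144\right) \left(-14\right) + 11 = \left(6 + 144\right) \left(-14\right) + 11 = 150 \left(-14\right) + 11 = -2100 + 11 = -2089$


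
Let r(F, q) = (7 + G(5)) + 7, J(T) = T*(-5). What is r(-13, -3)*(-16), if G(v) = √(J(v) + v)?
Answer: -224 - 32*I*√5 ≈ -224.0 - 71.554*I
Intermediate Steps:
J(T) = -5*T
G(v) = 2*√(-v) (G(v) = √(-5*v + v) = √(-4*v) = 2*√(-v))
r(F, q) = 14 + 2*I*√5 (r(F, q) = (7 + 2*√(-1*5)) + 7 = (7 + 2*√(-5)) + 7 = (7 + 2*(I*√5)) + 7 = (7 + 2*I*√5) + 7 = 14 + 2*I*√5)
r(-13, -3)*(-16) = (14 + 2*I*√5)*(-16) = -224 - 32*I*√5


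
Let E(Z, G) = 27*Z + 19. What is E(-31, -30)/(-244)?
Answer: 409/122 ≈ 3.3525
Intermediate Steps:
E(Z, G) = 19 + 27*Z
E(-31, -30)/(-244) = (19 + 27*(-31))/(-244) = (19 - 837)*(-1/244) = -818*(-1/244) = 409/122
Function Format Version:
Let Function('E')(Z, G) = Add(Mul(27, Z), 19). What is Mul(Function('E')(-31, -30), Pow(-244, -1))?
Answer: Rational(409, 122) ≈ 3.3525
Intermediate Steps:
Function('E')(Z, G) = Add(19, Mul(27, Z))
Mul(Function('E')(-31, -30), Pow(-244, -1)) = Mul(Add(19, Mul(27, -31)), Pow(-244, -1)) = Mul(Add(19, -837), Rational(-1, 244)) = Mul(-818, Rational(-1, 244)) = Rational(409, 122)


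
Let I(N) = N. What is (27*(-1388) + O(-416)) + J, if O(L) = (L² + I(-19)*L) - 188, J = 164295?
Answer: 307591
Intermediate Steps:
O(L) = -188 + L² - 19*L (O(L) = (L² - 19*L) - 188 = -188 + L² - 19*L)
(27*(-1388) + O(-416)) + J = (27*(-1388) + (-188 + (-416)² - 19*(-416))) + 164295 = (-37476 + (-188 + 173056 + 7904)) + 164295 = (-37476 + 180772) + 164295 = 143296 + 164295 = 307591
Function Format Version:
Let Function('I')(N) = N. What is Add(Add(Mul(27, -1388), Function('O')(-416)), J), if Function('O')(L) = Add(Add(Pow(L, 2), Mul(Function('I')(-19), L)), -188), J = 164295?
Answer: 307591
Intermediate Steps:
Function('O')(L) = Add(-188, Pow(L, 2), Mul(-19, L)) (Function('O')(L) = Add(Add(Pow(L, 2), Mul(-19, L)), -188) = Add(-188, Pow(L, 2), Mul(-19, L)))
Add(Add(Mul(27, -1388), Function('O')(-416)), J) = Add(Add(Mul(27, -1388), Add(-188, Pow(-416, 2), Mul(-19, -416))), 164295) = Add(Add(-37476, Add(-188, 173056, 7904)), 164295) = Add(Add(-37476, 180772), 164295) = Add(143296, 164295) = 307591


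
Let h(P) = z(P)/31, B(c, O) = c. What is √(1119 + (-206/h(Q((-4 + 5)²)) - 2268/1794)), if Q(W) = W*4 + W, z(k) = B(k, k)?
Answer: I*√356406505/1495 ≈ 12.628*I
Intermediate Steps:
z(k) = k
Q(W) = 5*W (Q(W) = 4*W + W = 5*W)
h(P) = P/31
√(1119 + (-206/h(Q((-4 + 5)²)) - 2268/1794)) = √(1119 + (-206*31/(5*(-4 + 5)²) - 2268/1794)) = √(1119 + (-206/((5*1²)/31) - 2268*1/1794)) = √(1119 + (-206/((5*1)/31) - 378/299)) = √(1119 + (-206/((1/31)*5) - 378/299)) = √(1119 + (-206/5/31 - 378/299)) = √(1119 + (-206*31/5 - 378/299)) = √(1119 + (-6386/5 - 378/299)) = √(1119 - 1911304/1495) = √(-238399/1495) = I*√356406505/1495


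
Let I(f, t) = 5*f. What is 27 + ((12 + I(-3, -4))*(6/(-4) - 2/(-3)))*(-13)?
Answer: -11/2 ≈ -5.5000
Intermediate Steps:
27 + ((12 + I(-3, -4))*(6/(-4) - 2/(-3)))*(-13) = 27 + ((12 + 5*(-3))*(6/(-4) - 2/(-3)))*(-13) = 27 + ((12 - 15)*(6*(-¼) - 2*(-⅓)))*(-13) = 27 - 3*(-3/2 + ⅔)*(-13) = 27 - 3*(-⅚)*(-13) = 27 + (5/2)*(-13) = 27 - 65/2 = -11/2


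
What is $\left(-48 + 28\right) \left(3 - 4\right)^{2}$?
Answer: $-20$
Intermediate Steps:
$\left(-48 + 28\right) \left(3 - 4\right)^{2} = - 20 \left(-1\right)^{2} = \left(-20\right) 1 = -20$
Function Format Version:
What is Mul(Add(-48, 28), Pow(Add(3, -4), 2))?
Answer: -20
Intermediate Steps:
Mul(Add(-48, 28), Pow(Add(3, -4), 2)) = Mul(-20, Pow(-1, 2)) = Mul(-20, 1) = -20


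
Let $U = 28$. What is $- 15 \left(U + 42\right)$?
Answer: $-1050$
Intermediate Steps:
$- 15 \left(U + 42\right) = - 15 \left(28 + 42\right) = \left(-15\right) 70 = -1050$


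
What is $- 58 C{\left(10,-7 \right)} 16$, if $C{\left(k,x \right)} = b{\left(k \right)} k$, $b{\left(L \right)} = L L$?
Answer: $-928000$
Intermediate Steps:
$b{\left(L \right)} = L^{2}$
$C{\left(k,x \right)} = k^{3}$ ($C{\left(k,x \right)} = k^{2} k = k^{3}$)
$- 58 C{\left(10,-7 \right)} 16 = - 58 \cdot 10^{3} \cdot 16 = \left(-58\right) 1000 \cdot 16 = \left(-58000\right) 16 = -928000$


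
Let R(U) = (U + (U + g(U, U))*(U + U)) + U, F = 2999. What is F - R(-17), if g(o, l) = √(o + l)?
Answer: 2455 + 34*I*√34 ≈ 2455.0 + 198.25*I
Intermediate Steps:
g(o, l) = √(l + o)
R(U) = 2*U + 2*U*(U + √2*√U) (R(U) = (U + (U + √(U + U))*(U + U)) + U = (U + (U + √(2*U))*(2*U)) + U = (U + (U + √2*√U)*(2*U)) + U = (U + 2*U*(U + √2*√U)) + U = 2*U + 2*U*(U + √2*√U))
F - R(-17) = 2999 - 2*(-17)*(1 - 17 + √2*√(-17)) = 2999 - 2*(-17)*(1 - 17 + √2*(I*√17)) = 2999 - 2*(-17)*(1 - 17 + I*√34) = 2999 - 2*(-17)*(-16 + I*√34) = 2999 - (544 - 34*I*√34) = 2999 + (-544 + 34*I*√34) = 2455 + 34*I*√34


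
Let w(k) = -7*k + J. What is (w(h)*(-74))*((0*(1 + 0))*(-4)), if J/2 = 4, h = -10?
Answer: 0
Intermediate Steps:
J = 8 (J = 2*4 = 8)
w(k) = 8 - 7*k (w(k) = -7*k + 8 = 8 - 7*k)
(w(h)*(-74))*((0*(1 + 0))*(-4)) = ((8 - 7*(-10))*(-74))*((0*(1 + 0))*(-4)) = ((8 + 70)*(-74))*((0*1)*(-4)) = (78*(-74))*(0*(-4)) = -5772*0 = 0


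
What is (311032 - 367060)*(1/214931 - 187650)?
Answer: 2259710210804172/214931 ≈ 1.0514e+10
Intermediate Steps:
(311032 - 367060)*(1/214931 - 187650) = -56028*(1/214931 - 187650) = -56028*(-40331802149/214931) = 2259710210804172/214931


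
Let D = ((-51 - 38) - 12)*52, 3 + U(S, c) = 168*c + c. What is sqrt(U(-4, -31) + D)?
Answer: 3*I*sqrt(1166) ≈ 102.44*I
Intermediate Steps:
U(S, c) = -3 + 169*c (U(S, c) = -3 + (168*c + c) = -3 + 169*c)
D = -5252 (D = (-89 - 12)*52 = -101*52 = -5252)
sqrt(U(-4, -31) + D) = sqrt((-3 + 169*(-31)) - 5252) = sqrt((-3 - 5239) - 5252) = sqrt(-5242 - 5252) = sqrt(-10494) = 3*I*sqrt(1166)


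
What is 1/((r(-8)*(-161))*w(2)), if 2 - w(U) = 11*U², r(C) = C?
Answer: -1/54096 ≈ -1.8486e-5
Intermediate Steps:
w(U) = 2 - 11*U²
1/((r(-8)*(-161))*w(2)) = 1/((-8*(-161))*(2 - 11*2²)) = 1/(1288*(2 - 11*4)) = 1/(1288*(2 - 44)) = 1/(1288*(-42)) = 1/(-54096) = -1/54096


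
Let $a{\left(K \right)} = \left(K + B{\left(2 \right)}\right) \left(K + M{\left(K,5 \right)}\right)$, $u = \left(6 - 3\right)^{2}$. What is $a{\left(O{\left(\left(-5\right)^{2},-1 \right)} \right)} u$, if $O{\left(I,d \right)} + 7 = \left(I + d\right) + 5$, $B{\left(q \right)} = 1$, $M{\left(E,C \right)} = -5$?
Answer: $3519$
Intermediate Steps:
$O{\left(I,d \right)} = -2 + I + d$ ($O{\left(I,d \right)} = -7 + \left(\left(I + d\right) + 5\right) = -7 + \left(5 + I + d\right) = -2 + I + d$)
$u = 9$ ($u = 3^{2} = 9$)
$a{\left(K \right)} = \left(1 + K\right) \left(-5 + K\right)$ ($a{\left(K \right)} = \left(K + 1\right) \left(K - 5\right) = \left(1 + K\right) \left(-5 + K\right)$)
$a{\left(O{\left(\left(-5\right)^{2},-1 \right)} \right)} u = \left(-5 + \left(-2 + \left(-5\right)^{2} - 1\right)^{2} - 4 \left(-2 + \left(-5\right)^{2} - 1\right)\right) 9 = \left(-5 + \left(-2 + 25 - 1\right)^{2} - 4 \left(-2 + 25 - 1\right)\right) 9 = \left(-5 + 22^{2} - 88\right) 9 = \left(-5 + 484 - 88\right) 9 = 391 \cdot 9 = 3519$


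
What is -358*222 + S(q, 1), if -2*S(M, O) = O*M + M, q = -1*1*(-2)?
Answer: -79478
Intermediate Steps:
q = 2 (q = -1*(-2) = 2)
S(M, O) = -M/2 - M*O/2 (S(M, O) = -(O*M + M)/2 = -(M*O + M)/2 = -(M + M*O)/2 = -M/2 - M*O/2)
-358*222 + S(q, 1) = -358*222 - 1/2*2*(1 + 1) = -79476 - 1/2*2*2 = -79476 - 2 = -79478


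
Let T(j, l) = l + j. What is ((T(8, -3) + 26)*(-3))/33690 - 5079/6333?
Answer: -19077831/23706530 ≈ -0.80475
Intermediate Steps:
T(j, l) = j + l
((T(8, -3) + 26)*(-3))/33690 - 5079/6333 = (((8 - 3) + 26)*(-3))/33690 - 5079/6333 = ((5 + 26)*(-3))*(1/33690) - 5079*1/6333 = (31*(-3))*(1/33690) - 1693/2111 = -93*1/33690 - 1693/2111 = -31/11230 - 1693/2111 = -19077831/23706530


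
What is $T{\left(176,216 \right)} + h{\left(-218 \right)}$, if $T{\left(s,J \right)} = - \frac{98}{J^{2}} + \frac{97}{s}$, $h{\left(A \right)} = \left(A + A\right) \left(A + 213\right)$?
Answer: $\frac{559546327}{256608} \approx 2180.5$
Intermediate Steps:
$h{\left(A \right)} = 2 A \left(213 + A\right)$
$T{\left(s,J \right)} = - \frac{98}{J^{2}} + \frac{97}{s}$
$T{\left(176,216 \right)} + h{\left(-218 \right)} = \left(- \frac{98}{46656} + \frac{97}{176}\right) + 2 \left(-218\right) \left(213 - 218\right) = \left(\left(-98\right) \frac{1}{46656} + 97 \cdot \frac{1}{176}\right) + 2 \left(-218\right) \left(-5\right) = \left(- \frac{49}{23328} + \frac{97}{176}\right) + 2180 = \frac{140887}{256608} + 2180 = \frac{559546327}{256608}$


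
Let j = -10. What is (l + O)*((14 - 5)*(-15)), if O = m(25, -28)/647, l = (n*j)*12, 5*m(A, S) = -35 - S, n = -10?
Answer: -104813811/647 ≈ -1.6200e+5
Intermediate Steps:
m(A, S) = -7 - S/5 (m(A, S) = (-35 - S)/5 = -7 - S/5)
l = 1200 (l = -10*(-10)*12 = 100*12 = 1200)
O = -7/3235 (O = (-7 - ⅕*(-28))/647 = (-7 + 28/5)*(1/647) = -7/5*1/647 = -7/3235 ≈ -0.0021638)
(l + O)*((14 - 5)*(-15)) = (1200 - 7/3235)*((14 - 5)*(-15)) = 3881993*(9*(-15))/3235 = (3881993/3235)*(-135) = -104813811/647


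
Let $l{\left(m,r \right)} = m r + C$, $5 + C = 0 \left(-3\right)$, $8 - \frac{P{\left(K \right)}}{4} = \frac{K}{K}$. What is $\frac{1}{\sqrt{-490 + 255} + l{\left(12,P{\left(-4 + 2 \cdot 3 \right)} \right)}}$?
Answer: $\frac{331}{109796} - \frac{i \sqrt{235}}{109796} \approx 0.0030147 - 0.00013962 i$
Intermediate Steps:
$P{\left(K \right)} = 28$ ($P{\left(K \right)} = 32 - 4 \frac{K}{K} = 32 - 4 = 28$)
$C = -5$ ($C = -5 + 0 \left(-3\right) = -5 + 0 = -5$)
$l{\left(m,r \right)} = -5 + m r$ ($l{\left(m,r \right)} = m r - 5 = -5 + m r$)
$\frac{1}{\sqrt{-490 + 255} + l{\left(12,P{\left(-4 + 2 \cdot 3 \right)} \right)}} = \frac{1}{\sqrt{-490 + 255} + \left(-5 + 12 \cdot 28\right)} = \frac{1}{\sqrt{-235} + \left(-5 + 336\right)} = \frac{1}{i \sqrt{235} + 331} = \frac{1}{331 + i \sqrt{235}}$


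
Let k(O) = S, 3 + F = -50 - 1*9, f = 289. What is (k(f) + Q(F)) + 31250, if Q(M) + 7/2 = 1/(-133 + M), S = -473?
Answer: 12001663/390 ≈ 30774.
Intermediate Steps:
F = -62 (F = -3 + (-50 - 1*9) = -3 + (-50 - 9) = -3 - 59 = -62)
k(O) = -473
Q(M) = -7/2 + 1/(-133 + M)
(k(f) + Q(F)) + 31250 = (-473 + (933 - 7*(-62))/(2*(-133 - 62))) + 31250 = (-473 + (½)*(933 + 434)/(-195)) + 31250 = (-473 + (½)*(-1/195)*1367) + 31250 = (-473 - 1367/390) + 31250 = -185837/390 + 31250 = 12001663/390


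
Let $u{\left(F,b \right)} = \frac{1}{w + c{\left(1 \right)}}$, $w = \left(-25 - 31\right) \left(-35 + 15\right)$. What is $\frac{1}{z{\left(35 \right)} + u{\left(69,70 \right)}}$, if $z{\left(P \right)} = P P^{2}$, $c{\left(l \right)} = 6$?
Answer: $\frac{1126}{48277251} \approx 2.3324 \cdot 10^{-5}$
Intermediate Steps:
$w = 1120$ ($w = \left(-56\right) \left(-20\right) = 1120$)
$z{\left(P \right)} = P^{3}$
$u{\left(F,b \right)} = \frac{1}{1126}$ ($u{\left(F,b \right)} = \frac{1}{1120 + 6} = \frac{1}{1126}$)
$\frac{1}{z{\left(35 \right)} + u{\left(69,70 \right)}} = \frac{1}{35^{3} + \frac{1}{1126}} = \frac{1}{42875 + \frac{1}{1126}} = \frac{1}{\frac{48277251}{1126}} = \frac{1126}{48277251}$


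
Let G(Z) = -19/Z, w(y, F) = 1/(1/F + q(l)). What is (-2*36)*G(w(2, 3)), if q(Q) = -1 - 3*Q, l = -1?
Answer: 3192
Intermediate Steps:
w(y, F) = 1/(2 + 1/F) (w(y, F) = 1/(1/F + (-1 - 3*(-1))) = 1/(1/F + (-1 + 3)) = 1/(1/F + 2) = 1/(2 + 1/F))
(-2*36)*G(w(2, 3)) = (-2*36)*(-19/(3/(1 + 2*3))) = -(-1368)/(3/(1 + 6)) = -(-1368)/(3/7) = -(-1368)/(3*(1/7)) = -(-1368)/3/7 = -(-1368)*7/3 = -72*(-133/3) = 3192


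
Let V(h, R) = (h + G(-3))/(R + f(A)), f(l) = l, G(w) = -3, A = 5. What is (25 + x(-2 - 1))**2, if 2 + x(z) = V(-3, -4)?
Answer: 289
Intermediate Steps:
V(h, R) = (-3 + h)/(5 + R) (V(h, R) = (h - 3)/(R + 5) = (-3 + h)/(5 + R))
x(z) = -8 (x(z) = -2 + (-3 - 3)/(5 - 4) = -2 - 6/1 = -2 + 1*(-6) = -2 - 6 = -8)
(25 + x(-2 - 1))**2 = (25 - 8)**2 = 17**2 = 289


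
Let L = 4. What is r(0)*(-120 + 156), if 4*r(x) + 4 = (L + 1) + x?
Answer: 9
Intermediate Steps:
r(x) = ¼ + x/4 (r(x) = -1 + ((4 + 1) + x)/4 = -1 + (5 + x)/4 = -1 + (5/4 + x/4) = ¼ + x/4)
r(0)*(-120 + 156) = (¼ + (¼)*0)*(-120 + 156) = (¼ + 0)*36 = (¼)*36 = 9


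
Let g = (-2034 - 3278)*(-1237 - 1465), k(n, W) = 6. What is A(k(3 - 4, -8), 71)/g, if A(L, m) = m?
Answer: 71/14353024 ≈ 4.9467e-6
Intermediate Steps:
g = 14353024 (g = -5312*(-2702) = 14353024)
A(k(3 - 4, -8), 71)/g = 71/14353024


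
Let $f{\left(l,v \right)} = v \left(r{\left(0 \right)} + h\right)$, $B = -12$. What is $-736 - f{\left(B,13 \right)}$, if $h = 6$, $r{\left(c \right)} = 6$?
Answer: $-892$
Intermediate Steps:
$f{\left(l,v \right)} = 12 v$ ($f{\left(l,v \right)} = v \left(6 + 6\right) = v 12 = 12 v$)
$-736 - f{\left(B,13 \right)} = -736 - 12 \cdot 13 = -736 - 156 = -892$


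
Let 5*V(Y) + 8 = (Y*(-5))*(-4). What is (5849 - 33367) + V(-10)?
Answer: -137798/5 ≈ -27560.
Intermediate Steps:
V(Y) = -8/5 + 4*Y (V(Y) = -8/5 + ((Y*(-5))*(-4))/5 = -8/5 + (-5*Y*(-4))/5 = -8/5 + (20*Y)/5 = -8/5 + 4*Y)
(5849 - 33367) + V(-10) = (5849 - 33367) + (-8/5 + 4*(-10)) = -27518 + (-8/5 - 40) = -27518 - 208/5 = -137798/5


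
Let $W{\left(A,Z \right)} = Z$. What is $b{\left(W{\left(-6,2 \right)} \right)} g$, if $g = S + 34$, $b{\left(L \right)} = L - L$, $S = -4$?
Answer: $0$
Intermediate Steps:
$b{\left(L \right)} = 0$
$g = 30$ ($g = -4 + 34 = 30$)
$b{\left(W{\left(-6,2 \right)} \right)} g = 0 \cdot 30 = 0$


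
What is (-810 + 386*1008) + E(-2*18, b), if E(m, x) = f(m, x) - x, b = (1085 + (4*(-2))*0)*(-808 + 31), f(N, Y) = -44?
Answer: 1231279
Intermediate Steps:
b = -843045 (b = (1085 - 8*0)*(-777) = (1085 + 0)*(-777) = 1085*(-777) = -843045)
E(m, x) = -44 - x
(-810 + 386*1008) + E(-2*18, b) = (-810 + 386*1008) + (-44 - 1*(-843045)) = (-810 + 389088) + (-44 + 843045) = 388278 + 843001 = 1231279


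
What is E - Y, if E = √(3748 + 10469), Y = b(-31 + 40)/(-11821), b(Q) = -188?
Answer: -188/11821 + √14217 ≈ 119.22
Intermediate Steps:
Y = 188/11821 (Y = -188/(-11821) = -188*(-1/11821) = 188/11821 ≈ 0.015904)
E = √14217 ≈ 119.24
E - Y = √14217 - 1*188/11821 = √14217 - 188/11821 = -188/11821 + √14217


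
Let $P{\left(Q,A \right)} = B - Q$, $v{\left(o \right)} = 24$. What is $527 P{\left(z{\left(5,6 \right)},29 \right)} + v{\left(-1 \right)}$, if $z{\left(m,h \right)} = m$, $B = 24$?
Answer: $10037$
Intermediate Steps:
$P{\left(Q,A \right)} = 24 - Q$
$527 P{\left(z{\left(5,6 \right)},29 \right)} + v{\left(-1 \right)} = 527 \left(24 - 5\right) + 24 = 527 \cdot 19 + 24 = 10013 + 24 = 10037$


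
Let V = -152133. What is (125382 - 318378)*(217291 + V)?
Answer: -12575233368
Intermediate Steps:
(125382 - 318378)*(217291 + V) = (125382 - 318378)*(217291 - 152133) = -192996*65158 = -12575233368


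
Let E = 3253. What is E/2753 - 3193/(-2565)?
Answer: 17134274/7061445 ≈ 2.4265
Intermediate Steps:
E/2753 - 3193/(-2565) = 3253/2753 - 3193/(-2565) = 3253*(1/2753) - 3193*(-1/2565) = 3253/2753 + 3193/2565 = 17134274/7061445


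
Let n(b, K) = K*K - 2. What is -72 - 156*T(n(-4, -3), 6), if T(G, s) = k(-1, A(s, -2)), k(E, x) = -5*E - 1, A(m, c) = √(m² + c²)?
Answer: -696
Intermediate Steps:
A(m, c) = √(c² + m²)
n(b, K) = -2 + K² (n(b, K) = K² - 2 = -2 + K²)
k(E, x) = -1 - 5*E
T(G, s) = 4 (T(G, s) = -1 - 5*(-1) = -1 + 5 = 4)
-72 - 156*T(n(-4, -3), 6) = -72 - 156*4 = -72 - 624 = -696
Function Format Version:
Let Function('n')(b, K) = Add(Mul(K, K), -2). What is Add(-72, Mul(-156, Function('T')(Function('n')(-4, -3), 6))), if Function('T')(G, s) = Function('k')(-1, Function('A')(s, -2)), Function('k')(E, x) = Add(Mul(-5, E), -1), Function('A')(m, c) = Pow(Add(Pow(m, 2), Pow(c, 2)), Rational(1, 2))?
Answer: -696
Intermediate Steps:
Function('A')(m, c) = Pow(Add(Pow(c, 2), Pow(m, 2)), Rational(1, 2))
Function('n')(b, K) = Add(-2, Pow(K, 2)) (Function('n')(b, K) = Add(Pow(K, 2), -2) = Add(-2, Pow(K, 2)))
Function('k')(E, x) = Add(-1, Mul(-5, E))
Function('T')(G, s) = 4 (Function('T')(G, s) = Add(-1, Mul(-5, -1)) = Add(-1, 5) = 4)
Add(-72, Mul(-156, Function('T')(Function('n')(-4, -3), 6))) = Add(-72, Mul(-156, 4)) = Add(-72, -624) = -696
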